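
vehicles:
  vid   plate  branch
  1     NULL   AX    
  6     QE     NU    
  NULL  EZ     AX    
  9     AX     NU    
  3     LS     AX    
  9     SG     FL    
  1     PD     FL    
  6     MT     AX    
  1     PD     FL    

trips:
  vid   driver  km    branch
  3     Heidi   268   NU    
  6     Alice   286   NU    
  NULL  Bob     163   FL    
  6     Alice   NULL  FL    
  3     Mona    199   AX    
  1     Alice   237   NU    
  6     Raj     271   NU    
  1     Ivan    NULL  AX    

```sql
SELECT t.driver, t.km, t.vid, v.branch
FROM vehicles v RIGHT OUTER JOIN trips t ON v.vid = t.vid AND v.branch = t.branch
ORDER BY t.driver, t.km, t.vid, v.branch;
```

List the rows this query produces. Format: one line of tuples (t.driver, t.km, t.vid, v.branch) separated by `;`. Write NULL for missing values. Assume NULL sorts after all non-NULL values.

RIGHT JOIN keeps every row from `trips`; unmatched rows get NULL for `vehicles`'s columns.
Matching on v.vid = t.vid AND v.branch = t.branch. A NULL in a compared column never satisfies the condition.
- v row (vid=1, branch=AX): matches 1 t row(s) → 1 output row(s).
- v row (vid=6, branch=NU): matches 2 t row(s) → 2 output row(s).
- v row (vid=NULL, branch=AX): no match.
- v row (vid=9, branch=NU): no match.
- v row (vid=3, branch=AX): matches 1 t row(s) → 1 output row(s).
- v row (vid=9, branch=FL): no match.
- v row (vid=1, branch=FL): no match.
- v row (vid=6, branch=AX): no match.
- v row (vid=1, branch=FL): no match.
- 4 t row(s) had no v match → kept, v columns NULL.
After projecting and ordering:
t.driver | t.km | t.vid | v.branch
Alice | 237 | 1 | NULL
Alice | 286 | 6 | NU
Alice | NULL | 6 | NULL
Bob | 163 | NULL | NULL
Heidi | 268 | 3 | NULL
Ivan | NULL | 1 | AX
Mona | 199 | 3 | AX
Raj | 271 | 6 | NU

(Alice, 237, 1, NULL); (Alice, 286, 6, NU); (Alice, NULL, 6, NULL); (Bob, 163, NULL, NULL); (Heidi, 268, 3, NULL); (Ivan, NULL, 1, AX); (Mona, 199, 3, AX); (Raj, 271, 6, NU)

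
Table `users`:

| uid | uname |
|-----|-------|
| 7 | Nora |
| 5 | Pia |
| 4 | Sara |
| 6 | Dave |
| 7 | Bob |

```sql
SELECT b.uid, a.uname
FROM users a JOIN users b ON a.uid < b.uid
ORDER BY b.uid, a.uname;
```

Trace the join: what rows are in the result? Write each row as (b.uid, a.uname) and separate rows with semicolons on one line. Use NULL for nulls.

(5, Sara); (6, Pia); (6, Sara); (7, Dave); (7, Dave); (7, Pia); (7, Pia); (7, Sara); (7, Sara)

INNER JOIN keeps only pairs where the ON condition holds.
Matching on a.uid < b.uid.
- a (uid=7) has no partner → excluded.
- a (uid=5) pairs with 3 row(s) of b.
- a (uid=4) pairs with 4 row(s) of b.
- a (uid=6) pairs with 2 row(s) of b.
- a (uid=7) has no partner → excluded.
After projecting and ordering:
b.uid | a.uname
5 | Sara
6 | Pia
6 | Sara
7 | Dave
7 | Dave
7 | Pia
7 | Pia
7 | Sara
7 | Sara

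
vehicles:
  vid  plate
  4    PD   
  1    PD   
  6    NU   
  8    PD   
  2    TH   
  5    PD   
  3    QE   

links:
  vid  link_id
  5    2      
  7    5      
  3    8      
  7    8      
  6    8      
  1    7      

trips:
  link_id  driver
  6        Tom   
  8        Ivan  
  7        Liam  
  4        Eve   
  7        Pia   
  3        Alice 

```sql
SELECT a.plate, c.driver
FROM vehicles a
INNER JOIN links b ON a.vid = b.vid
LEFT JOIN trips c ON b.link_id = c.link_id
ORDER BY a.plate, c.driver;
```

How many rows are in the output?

Step 1 — a INNER JOIN b on vid → 4 row(s).
Then LEFT JOIN `trips c` on link_id: each of those 4 rows is kept; rows whose b.link_id has no match in c get NULL for c's columns.
Result: 5 row(s).

5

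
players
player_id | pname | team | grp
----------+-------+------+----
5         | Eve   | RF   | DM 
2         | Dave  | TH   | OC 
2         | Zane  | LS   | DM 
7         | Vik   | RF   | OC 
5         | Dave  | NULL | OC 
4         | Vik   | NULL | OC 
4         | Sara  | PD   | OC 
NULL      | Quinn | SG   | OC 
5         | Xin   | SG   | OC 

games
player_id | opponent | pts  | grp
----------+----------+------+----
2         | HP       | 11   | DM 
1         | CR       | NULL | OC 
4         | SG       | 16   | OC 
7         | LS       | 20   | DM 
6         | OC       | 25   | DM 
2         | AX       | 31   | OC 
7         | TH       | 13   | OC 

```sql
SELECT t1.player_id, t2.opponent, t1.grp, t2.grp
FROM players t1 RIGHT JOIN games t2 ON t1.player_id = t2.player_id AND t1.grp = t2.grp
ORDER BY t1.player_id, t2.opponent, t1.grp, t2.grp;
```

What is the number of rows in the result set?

8

RIGHT JOIN keeps every row from `games`; unmatched rows get NULL for `players`'s columns.
Matching on t1.player_id = t2.player_id AND t1.grp = t2.grp. A NULL in a compared column never satisfies the condition.
- t1[0] player_id=5, grp=DM → no match.
- t1[1] player_id=2, grp=OC → 1 match(es) in t2 → 1 row(s).
- t1[2] player_id=2, grp=DM → 1 match(es) in t2 → 1 row(s).
- t1[3] player_id=7, grp=OC → 1 match(es) in t2 → 1 row(s).
- t1[4] player_id=5, grp=OC → no match.
- t1[5] player_id=4, grp=OC → 1 match(es) in t2 → 1 row(s).
- t1[6] player_id=4, grp=OC → 1 match(es) in t2 → 1 row(s).
- t1[7] player_id=NULL, grp=OC → no match.
- t1[8] player_id=5, grp=OC → no match.
- plus 3 unmatched t2 row(s), each kept with NULL t1 columns.
Total: 5 matched + 3 padded = 8 rows.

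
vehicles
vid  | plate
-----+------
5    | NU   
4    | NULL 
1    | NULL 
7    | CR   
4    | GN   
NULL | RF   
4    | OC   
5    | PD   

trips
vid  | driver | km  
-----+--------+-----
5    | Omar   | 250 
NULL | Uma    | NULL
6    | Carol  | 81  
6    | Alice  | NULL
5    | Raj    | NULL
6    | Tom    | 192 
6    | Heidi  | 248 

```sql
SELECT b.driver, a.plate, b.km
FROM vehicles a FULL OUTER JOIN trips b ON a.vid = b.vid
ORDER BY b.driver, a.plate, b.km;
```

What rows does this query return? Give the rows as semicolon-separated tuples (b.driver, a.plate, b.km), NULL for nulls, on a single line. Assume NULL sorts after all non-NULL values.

(Alice, NULL, NULL); (Carol, NULL, 81); (Heidi, NULL, 248); (Omar, NU, 250); (Omar, PD, 250); (Raj, NU, NULL); (Raj, PD, NULL); (Tom, NULL, 192); (Uma, NULL, NULL); (NULL, CR, NULL); (NULL, GN, NULL); (NULL, OC, NULL); (NULL, RF, NULL); (NULL, NULL, NULL); (NULL, NULL, NULL)

FULL OUTER JOIN keeps every row from both sides; unmatched rows get NULL for the other side's columns.
Matching on a.vid = b.vid. A NULL in a compared column never satisfies the condition.
- a[0] vid=5 → 2 match(es) in b → 2 row(s).
- a[1] vid=4 → no match; kept with NULLs on the b side.
- a[2] vid=1 → no match; kept with NULLs on the b side.
- a[3] vid=7 → no match; kept with NULLs on the b side.
- a[4] vid=4 → no match; kept with NULLs on the b side.
- a[5] vid=NULL → no match; kept with NULLs on the b side.
- a[6] vid=4 → no match; kept with NULLs on the b side.
- a[7] vid=5 → 2 match(es) in b → 2 row(s).
- 5 b row(s) had no a match → kept, a columns NULL.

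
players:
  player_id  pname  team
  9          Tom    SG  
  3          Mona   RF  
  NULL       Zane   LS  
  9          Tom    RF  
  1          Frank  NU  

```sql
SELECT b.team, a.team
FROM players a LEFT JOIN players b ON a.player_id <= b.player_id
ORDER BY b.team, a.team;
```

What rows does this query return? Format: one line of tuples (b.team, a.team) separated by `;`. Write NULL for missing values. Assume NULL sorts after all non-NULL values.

LEFT JOIN keeps every row from `players a`; unmatched rows get NULL for `players b`'s columns.
Matching on a.player_id <= b.player_id. A NULL in a compared column never satisfies the condition.
Matched pairs: 11; unmatched a rows kept: 1.

(NU, NU); (RF, NU); (RF, NU); (RF, RF); (RF, RF); (RF, RF); (RF, SG); (SG, NU); (SG, RF); (SG, RF); (SG, SG); (NULL, LS)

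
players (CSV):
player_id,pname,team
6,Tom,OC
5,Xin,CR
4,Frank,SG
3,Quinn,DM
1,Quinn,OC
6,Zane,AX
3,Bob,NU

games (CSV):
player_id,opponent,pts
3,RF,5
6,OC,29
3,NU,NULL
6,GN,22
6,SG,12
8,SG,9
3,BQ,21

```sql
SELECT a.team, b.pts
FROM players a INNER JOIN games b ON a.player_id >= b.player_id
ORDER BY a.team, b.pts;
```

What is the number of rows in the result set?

INNER JOIN keeps only pairs where the ON condition holds.
Matching on a.player_id >= b.player_id.
- a[0] player_id=6 → 6 match(es) in b → 6 row(s).
- a[1] player_id=5 → 3 match(es) in b → 3 row(s).
- a[2] player_id=4 → 3 match(es) in b → 3 row(s).
- a[3] player_id=3 → 3 match(es) in b → 3 row(s).
- a[4] player_id=1 → no match; dropped.
- a[5] player_id=6 → 6 match(es) in b → 6 row(s).
- a[6] player_id=3 → 3 match(es) in b → 3 row(s).
Total: 24 rows.

24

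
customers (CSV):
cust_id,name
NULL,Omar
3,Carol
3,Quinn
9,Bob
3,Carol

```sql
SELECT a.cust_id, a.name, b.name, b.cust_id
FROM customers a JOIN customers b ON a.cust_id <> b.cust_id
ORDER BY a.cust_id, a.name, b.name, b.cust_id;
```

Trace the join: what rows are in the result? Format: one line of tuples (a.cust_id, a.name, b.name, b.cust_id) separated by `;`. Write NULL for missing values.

INNER JOIN keeps only pairs where the ON condition holds.
Matching on a.cust_id <> b.cust_id. A NULL in a compared column never satisfies the condition.
- a (cust_id=NULL) has no partner → excluded.
- a (cust_id=3) pairs with 1 row(s) of b.
- a (cust_id=3) pairs with 1 row(s) of b.
- a (cust_id=9) pairs with 3 row(s) of b.
- a (cust_id=3) pairs with 1 row(s) of b.
After projecting and ordering:
a.cust_id | a.name | b.name | b.cust_id
3 | Carol | Bob | 9
3 | Carol | Bob | 9
3 | Quinn | Bob | 9
9 | Bob | Carol | 3
9 | Bob | Carol | 3
9 | Bob | Quinn | 3

(3, Carol, Bob, 9); (3, Carol, Bob, 9); (3, Quinn, Bob, 9); (9, Bob, Carol, 3); (9, Bob, Carol, 3); (9, Bob, Quinn, 3)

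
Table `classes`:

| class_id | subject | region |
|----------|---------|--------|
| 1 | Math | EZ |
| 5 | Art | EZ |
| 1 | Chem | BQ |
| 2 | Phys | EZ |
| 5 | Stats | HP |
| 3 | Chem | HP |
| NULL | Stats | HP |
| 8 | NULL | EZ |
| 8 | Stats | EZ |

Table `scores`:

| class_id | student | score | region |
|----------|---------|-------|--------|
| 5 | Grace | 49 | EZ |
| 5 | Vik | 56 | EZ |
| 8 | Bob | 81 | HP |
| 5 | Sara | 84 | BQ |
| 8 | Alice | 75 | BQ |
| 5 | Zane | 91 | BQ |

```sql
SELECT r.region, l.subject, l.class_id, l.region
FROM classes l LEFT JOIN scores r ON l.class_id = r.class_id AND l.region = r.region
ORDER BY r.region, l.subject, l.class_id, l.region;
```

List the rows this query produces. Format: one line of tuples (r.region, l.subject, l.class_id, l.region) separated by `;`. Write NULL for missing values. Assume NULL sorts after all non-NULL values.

(EZ, Art, 5, EZ); (EZ, Art, 5, EZ); (NULL, Chem, 1, BQ); (NULL, Chem, 3, HP); (NULL, Math, 1, EZ); (NULL, Phys, 2, EZ); (NULL, Stats, 5, HP); (NULL, Stats, 8, EZ); (NULL, Stats, NULL, HP); (NULL, NULL, 8, EZ)

LEFT JOIN keeps every row from `classes`; unmatched rows get NULL for `scores`'s columns.
Matching on l.class_id = r.class_id AND l.region = r.region. A NULL in a compared column never satisfies the condition.
- l row (class_id=1, region=EZ): no match → kept, r columns NULL.
- l row (class_id=5, region=EZ): matches 2 r row(s) → 2 output row(s).
- l row (class_id=1, region=BQ): no match → kept, r columns NULL.
- l row (class_id=2, region=EZ): no match → kept, r columns NULL.
- l row (class_id=5, region=HP): no match → kept, r columns NULL.
- l row (class_id=3, region=HP): no match → kept, r columns NULL.
- l row (class_id=NULL, region=HP): no match → kept, r columns NULL.
- l row (class_id=8, region=EZ): no match → kept, r columns NULL.
- l row (class_id=8, region=EZ): no match → kept, r columns NULL.
After projecting and ordering:
r.region | l.subject | l.class_id | l.region
EZ | Art | 5 | EZ
EZ | Art | 5 | EZ
NULL | Chem | 1 | BQ
NULL | Chem | 3 | HP
NULL | Math | 1 | EZ
NULL | Phys | 2 | EZ
NULL | Stats | 5 | HP
NULL | Stats | 8 | EZ
NULL | Stats | NULL | HP
NULL | NULL | 8 | EZ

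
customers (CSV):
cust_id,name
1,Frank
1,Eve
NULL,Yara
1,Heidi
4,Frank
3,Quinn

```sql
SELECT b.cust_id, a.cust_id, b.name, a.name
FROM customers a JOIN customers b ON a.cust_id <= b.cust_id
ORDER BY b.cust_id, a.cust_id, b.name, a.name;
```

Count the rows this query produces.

18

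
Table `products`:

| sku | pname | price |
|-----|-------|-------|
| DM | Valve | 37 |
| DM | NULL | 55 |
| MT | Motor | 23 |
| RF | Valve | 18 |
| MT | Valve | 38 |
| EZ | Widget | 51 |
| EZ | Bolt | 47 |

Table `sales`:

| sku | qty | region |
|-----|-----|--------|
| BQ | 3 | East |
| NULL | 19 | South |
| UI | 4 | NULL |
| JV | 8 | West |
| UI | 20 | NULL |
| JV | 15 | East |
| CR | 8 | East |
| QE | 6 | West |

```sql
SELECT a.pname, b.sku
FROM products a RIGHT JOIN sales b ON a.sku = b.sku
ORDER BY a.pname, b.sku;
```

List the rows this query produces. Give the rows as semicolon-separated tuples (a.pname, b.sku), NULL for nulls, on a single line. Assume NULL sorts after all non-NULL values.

RIGHT JOIN keeps every row from `sales`; unmatched rows get NULL for `products`'s columns.
Matching on a.sku = b.sku. A NULL in a compared column never satisfies the condition.
Matched pairs: 0; unmatched b rows kept: 8.

(NULL, BQ); (NULL, CR); (NULL, JV); (NULL, JV); (NULL, QE); (NULL, UI); (NULL, UI); (NULL, NULL)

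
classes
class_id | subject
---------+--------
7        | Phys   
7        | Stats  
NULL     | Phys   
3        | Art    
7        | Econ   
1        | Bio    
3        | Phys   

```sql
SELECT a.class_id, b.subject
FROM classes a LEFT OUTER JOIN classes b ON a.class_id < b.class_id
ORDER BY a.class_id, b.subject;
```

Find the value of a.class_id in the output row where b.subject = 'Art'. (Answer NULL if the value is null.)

1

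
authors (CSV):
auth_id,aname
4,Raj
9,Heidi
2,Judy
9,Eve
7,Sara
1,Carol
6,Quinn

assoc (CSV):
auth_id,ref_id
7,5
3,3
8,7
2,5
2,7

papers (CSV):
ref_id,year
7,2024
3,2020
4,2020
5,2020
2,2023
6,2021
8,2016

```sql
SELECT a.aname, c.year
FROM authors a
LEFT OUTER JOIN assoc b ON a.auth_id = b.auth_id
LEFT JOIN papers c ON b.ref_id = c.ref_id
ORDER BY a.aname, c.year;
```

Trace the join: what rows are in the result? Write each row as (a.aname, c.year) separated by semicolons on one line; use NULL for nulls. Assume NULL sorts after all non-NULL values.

(Carol, NULL); (Eve, NULL); (Heidi, NULL); (Judy, 2020); (Judy, 2024); (Quinn, NULL); (Raj, NULL); (Sara, 2020)

Step 1 — a LEFT JOIN b on auth_id → 8 row(s).
Then LEFT JOIN `papers c` on ref_id: each of those 8 rows is kept; rows whose b.ref_id has no match in c get NULL for c's columns.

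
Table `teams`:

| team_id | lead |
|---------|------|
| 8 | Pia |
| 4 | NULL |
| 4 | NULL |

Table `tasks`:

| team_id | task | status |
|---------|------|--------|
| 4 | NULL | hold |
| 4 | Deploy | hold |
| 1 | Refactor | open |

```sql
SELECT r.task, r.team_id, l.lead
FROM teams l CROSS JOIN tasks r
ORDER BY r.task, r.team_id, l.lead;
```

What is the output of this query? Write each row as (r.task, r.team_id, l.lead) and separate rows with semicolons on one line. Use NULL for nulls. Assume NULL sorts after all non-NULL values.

(Deploy, 4, Pia); (Deploy, 4, NULL); (Deploy, 4, NULL); (Refactor, 1, Pia); (Refactor, 1, NULL); (Refactor, 1, NULL); (NULL, 4, Pia); (NULL, 4, NULL); (NULL, 4, NULL)

CROSS JOIN pairs every row of `teams` with every row of `tasks`: 3 × 3 = 9 rows.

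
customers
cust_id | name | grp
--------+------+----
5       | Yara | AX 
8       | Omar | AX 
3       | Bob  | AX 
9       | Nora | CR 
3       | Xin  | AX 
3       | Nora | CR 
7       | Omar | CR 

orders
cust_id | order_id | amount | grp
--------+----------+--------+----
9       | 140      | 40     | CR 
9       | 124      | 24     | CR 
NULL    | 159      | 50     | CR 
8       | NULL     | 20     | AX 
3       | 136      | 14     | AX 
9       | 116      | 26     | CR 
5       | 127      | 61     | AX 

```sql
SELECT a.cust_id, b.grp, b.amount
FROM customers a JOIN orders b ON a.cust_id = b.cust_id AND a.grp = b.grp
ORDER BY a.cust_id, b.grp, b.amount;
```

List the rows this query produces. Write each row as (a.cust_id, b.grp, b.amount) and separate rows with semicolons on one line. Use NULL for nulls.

(3, AX, 14); (3, AX, 14); (5, AX, 61); (8, AX, 20); (9, CR, 24); (9, CR, 26); (9, CR, 40)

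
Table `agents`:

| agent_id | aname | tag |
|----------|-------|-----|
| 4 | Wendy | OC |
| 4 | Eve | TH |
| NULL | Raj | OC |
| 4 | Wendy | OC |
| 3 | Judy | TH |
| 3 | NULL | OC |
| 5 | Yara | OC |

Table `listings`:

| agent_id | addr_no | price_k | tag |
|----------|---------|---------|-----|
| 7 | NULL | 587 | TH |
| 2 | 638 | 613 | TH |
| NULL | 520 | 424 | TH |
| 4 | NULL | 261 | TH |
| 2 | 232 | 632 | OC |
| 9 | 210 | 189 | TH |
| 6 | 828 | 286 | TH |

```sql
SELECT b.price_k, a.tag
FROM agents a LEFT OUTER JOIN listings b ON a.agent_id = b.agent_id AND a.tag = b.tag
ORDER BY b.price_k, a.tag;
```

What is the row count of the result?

7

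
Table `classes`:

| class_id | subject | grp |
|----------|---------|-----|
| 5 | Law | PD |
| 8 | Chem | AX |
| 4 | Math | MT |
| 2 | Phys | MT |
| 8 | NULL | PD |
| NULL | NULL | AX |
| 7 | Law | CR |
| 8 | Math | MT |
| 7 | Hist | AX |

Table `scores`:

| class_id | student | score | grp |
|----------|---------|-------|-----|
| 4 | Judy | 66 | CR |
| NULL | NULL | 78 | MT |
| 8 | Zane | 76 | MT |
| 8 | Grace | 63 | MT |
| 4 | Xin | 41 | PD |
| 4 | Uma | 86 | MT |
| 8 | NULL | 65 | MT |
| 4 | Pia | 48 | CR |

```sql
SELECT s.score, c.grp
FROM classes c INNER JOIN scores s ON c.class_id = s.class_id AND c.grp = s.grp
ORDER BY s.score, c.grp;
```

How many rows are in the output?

4

INNER JOIN keeps only pairs where the ON condition holds.
Matching on c.class_id = s.class_id AND c.grp = s.grp. A NULL in a compared column never satisfies the condition.
- c (class_id=5, grp=PD) has no partner → excluded.
- c (class_id=8, grp=AX) has no partner → excluded.
- c (class_id=4, grp=MT) pairs with 1 row(s) of s.
- c (class_id=2, grp=MT) has no partner → excluded.
- c (class_id=8, grp=PD) has no partner → excluded.
- c (class_id=NULL, grp=AX) has no partner → excluded.
- c (class_id=7, grp=CR) has no partner → excluded.
- c (class_id=8, grp=MT) pairs with 3 row(s) of s.
- c (class_id=7, grp=AX) has no partner → excluded.
Total: 4 rows.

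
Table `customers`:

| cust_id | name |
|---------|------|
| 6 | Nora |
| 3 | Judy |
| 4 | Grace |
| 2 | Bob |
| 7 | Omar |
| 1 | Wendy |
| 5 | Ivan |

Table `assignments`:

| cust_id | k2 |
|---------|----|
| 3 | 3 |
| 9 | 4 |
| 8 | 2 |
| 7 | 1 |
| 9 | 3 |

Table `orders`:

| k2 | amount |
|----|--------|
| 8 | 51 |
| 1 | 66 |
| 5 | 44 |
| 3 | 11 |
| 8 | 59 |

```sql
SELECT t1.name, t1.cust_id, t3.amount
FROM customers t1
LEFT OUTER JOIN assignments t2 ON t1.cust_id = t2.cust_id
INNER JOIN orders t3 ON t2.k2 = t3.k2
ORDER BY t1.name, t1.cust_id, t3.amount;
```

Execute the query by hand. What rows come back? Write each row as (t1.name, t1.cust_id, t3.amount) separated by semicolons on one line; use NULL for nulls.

Joins associate left-to-right: customers LEFT JOIN assignments on cust_id gives 7 intermediate row(s).
Then INNER JOIN `orders t3` on k2: keep only rows whose t2.k2 appears in t3.

(Judy, 3, 11); (Omar, 7, 66)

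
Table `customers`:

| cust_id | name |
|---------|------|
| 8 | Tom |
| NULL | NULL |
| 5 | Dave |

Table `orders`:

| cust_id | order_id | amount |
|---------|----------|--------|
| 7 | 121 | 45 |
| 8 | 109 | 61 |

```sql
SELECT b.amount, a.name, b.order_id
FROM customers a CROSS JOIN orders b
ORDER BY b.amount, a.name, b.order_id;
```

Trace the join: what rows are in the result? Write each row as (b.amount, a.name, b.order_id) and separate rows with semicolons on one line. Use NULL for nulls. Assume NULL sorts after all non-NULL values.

(45, Dave, 121); (45, Tom, 121); (45, NULL, 121); (61, Dave, 109); (61, Tom, 109); (61, NULL, 109)

CROSS JOIN pairs every row of `customers` with every row of `orders`: 3 × 2 = 6 rows.
After projecting and ordering:
b.amount | a.name | b.order_id
45 | Dave | 121
45 | Tom | 121
45 | NULL | 121
61 | Dave | 109
61 | Tom | 109
61 | NULL | 109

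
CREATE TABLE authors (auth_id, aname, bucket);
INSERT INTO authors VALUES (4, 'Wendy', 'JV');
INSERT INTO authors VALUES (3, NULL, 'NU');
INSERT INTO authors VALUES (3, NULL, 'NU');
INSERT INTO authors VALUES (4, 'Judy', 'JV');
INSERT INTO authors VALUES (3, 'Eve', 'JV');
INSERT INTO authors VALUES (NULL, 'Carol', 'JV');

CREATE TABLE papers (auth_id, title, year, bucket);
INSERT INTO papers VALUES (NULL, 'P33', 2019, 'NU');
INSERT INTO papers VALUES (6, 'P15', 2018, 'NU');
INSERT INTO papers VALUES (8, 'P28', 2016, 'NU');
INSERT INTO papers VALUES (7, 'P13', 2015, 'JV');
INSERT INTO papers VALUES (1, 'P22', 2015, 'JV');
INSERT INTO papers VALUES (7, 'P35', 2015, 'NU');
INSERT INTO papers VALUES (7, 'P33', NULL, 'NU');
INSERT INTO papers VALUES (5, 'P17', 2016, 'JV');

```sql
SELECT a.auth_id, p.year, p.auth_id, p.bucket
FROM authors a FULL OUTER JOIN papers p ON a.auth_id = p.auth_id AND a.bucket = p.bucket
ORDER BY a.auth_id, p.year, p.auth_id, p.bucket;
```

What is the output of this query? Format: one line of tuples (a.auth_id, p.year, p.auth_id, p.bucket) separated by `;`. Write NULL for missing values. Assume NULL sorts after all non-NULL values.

(3, NULL, NULL, NULL); (3, NULL, NULL, NULL); (3, NULL, NULL, NULL); (4, NULL, NULL, NULL); (4, NULL, NULL, NULL); (NULL, 2015, 1, JV); (NULL, 2015, 7, JV); (NULL, 2015, 7, NU); (NULL, 2016, 5, JV); (NULL, 2016, 8, NU); (NULL, 2018, 6, NU); (NULL, 2019, NULL, NU); (NULL, NULL, 7, NU); (NULL, NULL, NULL, NULL)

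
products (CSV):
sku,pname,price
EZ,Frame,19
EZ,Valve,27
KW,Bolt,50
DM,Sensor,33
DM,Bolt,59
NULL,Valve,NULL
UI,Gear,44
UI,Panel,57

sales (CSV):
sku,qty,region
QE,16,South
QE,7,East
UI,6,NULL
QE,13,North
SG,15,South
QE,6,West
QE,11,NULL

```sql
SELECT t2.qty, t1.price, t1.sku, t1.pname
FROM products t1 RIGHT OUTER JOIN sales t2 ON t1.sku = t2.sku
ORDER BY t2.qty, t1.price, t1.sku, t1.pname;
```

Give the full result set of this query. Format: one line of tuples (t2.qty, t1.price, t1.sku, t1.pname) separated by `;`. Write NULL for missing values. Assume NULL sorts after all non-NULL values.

(6, 44, UI, Gear); (6, 57, UI, Panel); (6, NULL, NULL, NULL); (7, NULL, NULL, NULL); (11, NULL, NULL, NULL); (13, NULL, NULL, NULL); (15, NULL, NULL, NULL); (16, NULL, NULL, NULL)

RIGHT JOIN keeps every row from `sales`; unmatched rows get NULL for `products`'s columns.
Matching on t1.sku = t2.sku. A NULL in a compared column never satisfies the condition.
Matched pairs: 2; unmatched t2 rows kept: 6.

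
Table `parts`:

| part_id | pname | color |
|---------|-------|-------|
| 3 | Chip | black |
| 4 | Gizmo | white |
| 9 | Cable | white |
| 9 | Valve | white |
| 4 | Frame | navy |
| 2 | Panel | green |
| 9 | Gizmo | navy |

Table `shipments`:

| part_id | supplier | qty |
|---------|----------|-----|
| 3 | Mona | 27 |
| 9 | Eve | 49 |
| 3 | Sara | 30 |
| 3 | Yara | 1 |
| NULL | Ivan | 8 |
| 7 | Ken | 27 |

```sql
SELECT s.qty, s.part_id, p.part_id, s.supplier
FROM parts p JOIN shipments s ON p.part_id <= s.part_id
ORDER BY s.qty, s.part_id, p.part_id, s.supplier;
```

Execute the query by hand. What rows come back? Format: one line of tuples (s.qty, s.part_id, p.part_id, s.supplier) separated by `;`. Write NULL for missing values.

(1, 3, 2, Yara); (1, 3, 3, Yara); (27, 3, 2, Mona); (27, 3, 3, Mona); (27, 7, 2, Ken); (27, 7, 3, Ken); (27, 7, 4, Ken); (27, 7, 4, Ken); (30, 3, 2, Sara); (30, 3, 3, Sara); (49, 9, 2, Eve); (49, 9, 3, Eve); (49, 9, 4, Eve); (49, 9, 4, Eve); (49, 9, 9, Eve); (49, 9, 9, Eve); (49, 9, 9, Eve)

INNER JOIN keeps only pairs where the ON condition holds.
Matching on p.part_id <= s.part_id. A NULL in a compared column never satisfies the condition.
- p[0] part_id=3 → 5 match(es) in s → 5 row(s).
- p[1] part_id=4 → 2 match(es) in s → 2 row(s).
- p[2] part_id=9 → 1 match(es) in s → 1 row(s).
- p[3] part_id=9 → 1 match(es) in s → 1 row(s).
- p[4] part_id=4 → 2 match(es) in s → 2 row(s).
- p[5] part_id=2 → 5 match(es) in s → 5 row(s).
- p[6] part_id=9 → 1 match(es) in s → 1 row(s).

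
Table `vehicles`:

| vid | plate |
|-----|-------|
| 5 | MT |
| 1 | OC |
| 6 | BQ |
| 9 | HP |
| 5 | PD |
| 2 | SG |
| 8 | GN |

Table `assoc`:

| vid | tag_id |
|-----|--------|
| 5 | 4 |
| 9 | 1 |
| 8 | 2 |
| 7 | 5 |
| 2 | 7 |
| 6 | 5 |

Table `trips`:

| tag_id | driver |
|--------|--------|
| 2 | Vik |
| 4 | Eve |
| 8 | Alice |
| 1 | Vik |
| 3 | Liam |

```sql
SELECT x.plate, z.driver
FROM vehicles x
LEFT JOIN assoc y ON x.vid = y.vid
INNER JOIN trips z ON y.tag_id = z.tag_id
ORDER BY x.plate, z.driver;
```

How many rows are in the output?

4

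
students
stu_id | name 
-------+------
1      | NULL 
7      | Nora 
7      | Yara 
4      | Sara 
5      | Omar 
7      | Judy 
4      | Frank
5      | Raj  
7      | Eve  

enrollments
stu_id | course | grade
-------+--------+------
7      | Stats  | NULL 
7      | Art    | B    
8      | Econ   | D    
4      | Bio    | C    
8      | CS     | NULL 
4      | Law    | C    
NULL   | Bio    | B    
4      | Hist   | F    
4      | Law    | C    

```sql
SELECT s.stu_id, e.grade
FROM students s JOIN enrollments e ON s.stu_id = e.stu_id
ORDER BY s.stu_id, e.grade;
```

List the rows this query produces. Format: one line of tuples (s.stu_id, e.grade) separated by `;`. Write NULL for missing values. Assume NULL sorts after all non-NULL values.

(4, C); (4, C); (4, C); (4, C); (4, C); (4, C); (4, F); (4, F); (7, B); (7, B); (7, B); (7, B); (7, NULL); (7, NULL); (7, NULL); (7, NULL)

INNER JOIN keeps only pairs where the ON condition holds.
Matching on s.stu_id = e.stu_id. A NULL in a compared column never satisfies the condition.
- s[0] stu_id=1 → no match; dropped.
- s[1] stu_id=7 → 2 match(es) in e → 2 row(s).
- s[2] stu_id=7 → 2 match(es) in e → 2 row(s).
- s[3] stu_id=4 → 4 match(es) in e → 4 row(s).
- s[4] stu_id=5 → no match; dropped.
- s[5] stu_id=7 → 2 match(es) in e → 2 row(s).
- s[6] stu_id=4 → 4 match(es) in e → 4 row(s).
- s[7] stu_id=5 → no match; dropped.
- s[8] stu_id=7 → 2 match(es) in e → 2 row(s).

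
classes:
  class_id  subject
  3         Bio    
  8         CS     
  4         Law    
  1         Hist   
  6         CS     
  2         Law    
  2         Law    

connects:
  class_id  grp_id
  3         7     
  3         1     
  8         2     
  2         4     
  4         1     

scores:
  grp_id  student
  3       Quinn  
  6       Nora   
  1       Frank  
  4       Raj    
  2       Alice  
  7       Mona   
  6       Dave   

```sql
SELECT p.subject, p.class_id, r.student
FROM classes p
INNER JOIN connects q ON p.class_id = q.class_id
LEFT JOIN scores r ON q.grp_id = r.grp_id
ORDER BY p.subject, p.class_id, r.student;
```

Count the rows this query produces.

6

Evaluate left to right. First `classes p INNER JOIN connects q` on class_id: 6 row(s).
Then LEFT JOIN `scores r` on grp_id: each of those 6 rows is kept; rows whose q.grp_id has no match in r get NULL for r's columns.
Result: 6 row(s).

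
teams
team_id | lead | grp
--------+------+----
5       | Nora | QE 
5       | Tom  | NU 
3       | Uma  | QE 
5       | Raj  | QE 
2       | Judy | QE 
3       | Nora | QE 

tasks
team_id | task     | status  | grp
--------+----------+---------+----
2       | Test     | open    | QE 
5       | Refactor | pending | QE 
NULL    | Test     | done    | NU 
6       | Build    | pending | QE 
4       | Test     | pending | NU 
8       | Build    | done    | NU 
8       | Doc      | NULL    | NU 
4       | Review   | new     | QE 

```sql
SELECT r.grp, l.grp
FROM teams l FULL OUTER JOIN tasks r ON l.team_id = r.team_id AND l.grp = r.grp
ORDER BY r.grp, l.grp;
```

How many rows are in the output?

12

FULL OUTER JOIN keeps every row from both sides; unmatched rows get NULL for the other side's columns.
Matching on l.team_id = r.team_id AND l.grp = r.grp. A NULL in a compared column never satisfies the condition.
Matched pairs: 3; unmatched l rows kept: 3; unmatched r rows kept: 6.
Total: 3 matched + 9 padded = 12 rows.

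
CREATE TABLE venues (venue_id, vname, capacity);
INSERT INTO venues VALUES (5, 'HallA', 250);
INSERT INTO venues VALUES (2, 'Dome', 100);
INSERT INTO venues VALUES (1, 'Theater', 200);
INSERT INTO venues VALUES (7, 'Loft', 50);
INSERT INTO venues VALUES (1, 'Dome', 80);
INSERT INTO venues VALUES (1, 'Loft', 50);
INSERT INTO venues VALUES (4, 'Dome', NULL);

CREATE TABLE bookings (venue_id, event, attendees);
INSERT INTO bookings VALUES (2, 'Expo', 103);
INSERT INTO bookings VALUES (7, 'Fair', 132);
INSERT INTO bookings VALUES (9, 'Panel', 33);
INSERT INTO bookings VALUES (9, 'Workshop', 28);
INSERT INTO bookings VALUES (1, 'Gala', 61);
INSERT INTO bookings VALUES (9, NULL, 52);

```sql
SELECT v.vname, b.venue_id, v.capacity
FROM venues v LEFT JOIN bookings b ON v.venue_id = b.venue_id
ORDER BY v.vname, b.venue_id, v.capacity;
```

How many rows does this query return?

7

LEFT JOIN keeps every row from `venues`; unmatched rows get NULL for `bookings`'s columns.
Matching on v.venue_id = b.venue_id.
- v[0] venue_id=5 → no match; kept with NULLs on the b side.
- v[1] venue_id=2 → 1 match(es) in b → 1 row(s).
- v[2] venue_id=1 → 1 match(es) in b → 1 row(s).
- v[3] venue_id=7 → 1 match(es) in b → 1 row(s).
- v[4] venue_id=1 → 1 match(es) in b → 1 row(s).
- v[5] venue_id=1 → 1 match(es) in b → 1 row(s).
- v[6] venue_id=4 → no match; kept with NULLs on the b side.
Total: 5 matched + 2 padded = 7 rows.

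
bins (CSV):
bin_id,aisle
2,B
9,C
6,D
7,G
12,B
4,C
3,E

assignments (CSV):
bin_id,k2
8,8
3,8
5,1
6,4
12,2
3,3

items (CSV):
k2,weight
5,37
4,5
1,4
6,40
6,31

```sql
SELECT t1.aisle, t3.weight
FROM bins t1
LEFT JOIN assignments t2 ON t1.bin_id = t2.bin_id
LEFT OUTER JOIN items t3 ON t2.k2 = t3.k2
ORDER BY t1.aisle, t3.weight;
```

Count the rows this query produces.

8

Evaluate left to right. First `bins t1 LEFT JOIN assignments t2` on bin_id: 8 row(s).
Then LEFT JOIN `items t3` on k2: each of those 8 rows is kept; rows whose t2.k2 has no match in t3 get NULL for t3's columns.
Result: 8 row(s).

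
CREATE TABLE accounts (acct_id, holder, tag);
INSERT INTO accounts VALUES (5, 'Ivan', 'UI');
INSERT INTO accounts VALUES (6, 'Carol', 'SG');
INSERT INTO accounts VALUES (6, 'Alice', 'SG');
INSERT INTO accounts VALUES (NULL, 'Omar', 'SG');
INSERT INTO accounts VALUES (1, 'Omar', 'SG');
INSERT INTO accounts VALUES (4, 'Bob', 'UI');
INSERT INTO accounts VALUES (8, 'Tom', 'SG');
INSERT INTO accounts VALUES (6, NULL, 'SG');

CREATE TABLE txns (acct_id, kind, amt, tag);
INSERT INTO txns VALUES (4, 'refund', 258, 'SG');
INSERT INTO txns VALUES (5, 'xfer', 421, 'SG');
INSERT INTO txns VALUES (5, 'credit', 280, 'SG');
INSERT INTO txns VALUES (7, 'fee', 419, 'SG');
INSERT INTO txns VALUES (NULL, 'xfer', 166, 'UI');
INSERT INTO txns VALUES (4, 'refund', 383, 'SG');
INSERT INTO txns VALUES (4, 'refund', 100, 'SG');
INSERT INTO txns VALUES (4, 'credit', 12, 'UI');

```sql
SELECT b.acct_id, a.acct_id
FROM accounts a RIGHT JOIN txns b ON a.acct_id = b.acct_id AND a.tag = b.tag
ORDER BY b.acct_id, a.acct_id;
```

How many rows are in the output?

RIGHT JOIN keeps every row from `txns`; unmatched rows get NULL for `accounts`'s columns.
Matching on a.acct_id = b.acct_id AND a.tag = b.tag. A NULL in a compared column never satisfies the condition.
Matched pairs: 1; unmatched b rows kept: 7.
Total: 1 matched + 7 padded = 8 rows.

8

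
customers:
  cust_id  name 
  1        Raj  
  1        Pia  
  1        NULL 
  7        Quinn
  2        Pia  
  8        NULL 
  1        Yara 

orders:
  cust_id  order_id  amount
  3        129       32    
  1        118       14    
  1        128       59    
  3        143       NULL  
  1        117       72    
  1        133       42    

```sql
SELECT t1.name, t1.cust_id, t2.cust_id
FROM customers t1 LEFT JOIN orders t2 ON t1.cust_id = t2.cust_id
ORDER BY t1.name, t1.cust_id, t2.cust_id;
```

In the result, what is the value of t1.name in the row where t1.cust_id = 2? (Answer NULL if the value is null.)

LEFT JOIN keeps every row from `customers`; unmatched rows get NULL for `orders`'s columns.
Matching on t1.cust_id = t2.cust_id.
Matched pairs: 16; unmatched t1 rows kept: 3.

Pia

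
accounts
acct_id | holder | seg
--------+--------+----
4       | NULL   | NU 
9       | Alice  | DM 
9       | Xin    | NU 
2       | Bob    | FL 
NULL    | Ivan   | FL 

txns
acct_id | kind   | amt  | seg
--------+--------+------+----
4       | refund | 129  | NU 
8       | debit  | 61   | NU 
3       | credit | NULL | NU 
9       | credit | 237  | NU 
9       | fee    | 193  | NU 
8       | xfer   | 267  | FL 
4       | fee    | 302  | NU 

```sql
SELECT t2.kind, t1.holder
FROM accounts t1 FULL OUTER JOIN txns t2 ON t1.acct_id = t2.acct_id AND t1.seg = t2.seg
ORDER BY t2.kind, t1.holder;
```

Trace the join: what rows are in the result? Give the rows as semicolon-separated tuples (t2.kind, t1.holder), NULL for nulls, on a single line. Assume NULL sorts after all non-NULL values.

(credit, Xin); (credit, NULL); (debit, NULL); (fee, Xin); (fee, NULL); (refund, NULL); (xfer, NULL); (NULL, Alice); (NULL, Bob); (NULL, Ivan)

FULL OUTER JOIN keeps every row from both sides; unmatched rows get NULL for the other side's columns.
Matching on t1.acct_id = t2.acct_id AND t1.seg = t2.seg. A NULL in a compared column never satisfies the condition.
Matched pairs: 4; unmatched t1 rows kept: 3; unmatched t2 rows kept: 3.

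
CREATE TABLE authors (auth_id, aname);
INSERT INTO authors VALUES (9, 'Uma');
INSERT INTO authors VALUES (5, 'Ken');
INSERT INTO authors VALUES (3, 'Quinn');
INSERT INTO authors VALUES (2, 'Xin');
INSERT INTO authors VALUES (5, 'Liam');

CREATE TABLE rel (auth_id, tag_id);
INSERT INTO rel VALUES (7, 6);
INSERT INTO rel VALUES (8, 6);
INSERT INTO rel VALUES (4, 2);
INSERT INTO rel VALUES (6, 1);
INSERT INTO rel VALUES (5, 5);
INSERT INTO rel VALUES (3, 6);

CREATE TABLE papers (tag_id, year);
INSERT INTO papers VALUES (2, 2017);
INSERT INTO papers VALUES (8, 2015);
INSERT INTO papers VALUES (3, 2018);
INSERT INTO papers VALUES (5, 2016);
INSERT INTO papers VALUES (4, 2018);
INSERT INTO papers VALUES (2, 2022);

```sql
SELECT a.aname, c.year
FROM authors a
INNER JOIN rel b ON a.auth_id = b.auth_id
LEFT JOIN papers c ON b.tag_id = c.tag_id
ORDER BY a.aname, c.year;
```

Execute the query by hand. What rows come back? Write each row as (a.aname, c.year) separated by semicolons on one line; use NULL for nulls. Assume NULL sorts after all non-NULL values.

Joins associate left-to-right: authors INNER JOIN rel on auth_id gives 3 intermediate row(s).
Then LEFT JOIN `papers c` on tag_id: each of those 3 rows is kept; rows whose b.tag_id has no match in c get NULL for c's columns.

(Ken, 2016); (Liam, 2016); (Quinn, NULL)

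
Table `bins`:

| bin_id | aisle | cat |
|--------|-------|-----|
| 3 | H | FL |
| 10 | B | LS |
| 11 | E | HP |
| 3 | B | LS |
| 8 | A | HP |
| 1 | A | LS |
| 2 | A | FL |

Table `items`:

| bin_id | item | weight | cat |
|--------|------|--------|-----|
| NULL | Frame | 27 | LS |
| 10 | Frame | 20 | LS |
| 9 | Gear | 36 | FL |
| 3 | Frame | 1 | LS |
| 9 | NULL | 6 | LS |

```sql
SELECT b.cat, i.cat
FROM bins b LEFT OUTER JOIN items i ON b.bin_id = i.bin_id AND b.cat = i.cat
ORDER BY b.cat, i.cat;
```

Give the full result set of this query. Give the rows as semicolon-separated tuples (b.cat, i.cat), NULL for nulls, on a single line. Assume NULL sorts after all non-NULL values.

LEFT JOIN keeps every row from `bins`; unmatched rows get NULL for `items`'s columns.
Matching on b.bin_id = i.bin_id AND b.cat = i.cat. A NULL in a compared column never satisfies the condition.
- b row (bin_id=3, cat=FL): no match → kept, i columns NULL.
- b row (bin_id=10, cat=LS): matches 1 i row(s) → 1 output row(s).
- b row (bin_id=11, cat=HP): no match → kept, i columns NULL.
- b row (bin_id=3, cat=LS): matches 1 i row(s) → 1 output row(s).
- b row (bin_id=8, cat=HP): no match → kept, i columns NULL.
- b row (bin_id=1, cat=LS): no match → kept, i columns NULL.
- b row (bin_id=2, cat=FL): no match → kept, i columns NULL.
After projecting and ordering:
b.cat | i.cat
FL | NULL
FL | NULL
HP | NULL
HP | NULL
LS | LS
LS | LS
LS | NULL

(FL, NULL); (FL, NULL); (HP, NULL); (HP, NULL); (LS, LS); (LS, LS); (LS, NULL)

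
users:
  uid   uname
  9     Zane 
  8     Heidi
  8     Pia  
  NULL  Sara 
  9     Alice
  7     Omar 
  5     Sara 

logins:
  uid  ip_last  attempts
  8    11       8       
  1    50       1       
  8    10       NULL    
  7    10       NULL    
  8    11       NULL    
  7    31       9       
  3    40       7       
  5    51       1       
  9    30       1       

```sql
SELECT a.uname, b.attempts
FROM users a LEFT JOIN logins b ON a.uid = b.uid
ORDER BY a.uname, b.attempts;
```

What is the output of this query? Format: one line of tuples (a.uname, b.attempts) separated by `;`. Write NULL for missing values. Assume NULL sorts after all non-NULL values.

(Alice, 1); (Heidi, 8); (Heidi, NULL); (Heidi, NULL); (Omar, 9); (Omar, NULL); (Pia, 8); (Pia, NULL); (Pia, NULL); (Sara, 1); (Sara, NULL); (Zane, 1)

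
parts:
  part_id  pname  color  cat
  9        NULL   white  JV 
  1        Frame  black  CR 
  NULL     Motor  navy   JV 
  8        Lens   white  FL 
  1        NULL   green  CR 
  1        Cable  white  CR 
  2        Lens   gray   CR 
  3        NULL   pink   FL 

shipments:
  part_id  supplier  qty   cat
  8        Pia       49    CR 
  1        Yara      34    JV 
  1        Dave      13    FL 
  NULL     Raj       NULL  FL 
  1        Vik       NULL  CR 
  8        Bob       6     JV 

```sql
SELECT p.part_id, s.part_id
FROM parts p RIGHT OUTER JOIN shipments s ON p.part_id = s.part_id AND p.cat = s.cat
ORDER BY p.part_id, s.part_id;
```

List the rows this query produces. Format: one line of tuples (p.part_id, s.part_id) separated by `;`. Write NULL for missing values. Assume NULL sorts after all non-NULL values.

(1, 1); (1, 1); (1, 1); (NULL, 1); (NULL, 1); (NULL, 8); (NULL, 8); (NULL, NULL)

RIGHT JOIN keeps every row from `shipments`; unmatched rows get NULL for `parts`'s columns.
Matching on p.part_id = s.part_id AND p.cat = s.cat. A NULL in a compared column never satisfies the condition.
- p (part_id=9, cat=JV) has no partner in s.
- p (part_id=1, cat=CR) pairs with 1 row(s) of s.
- p (part_id=NULL, cat=JV) has no partner in s.
- p (part_id=8, cat=FL) has no partner in s.
- p (part_id=1, cat=CR) pairs with 1 row(s) of s.
- p (part_id=1, cat=CR) pairs with 1 row(s) of s.
- p (part_id=2, cat=CR) has no partner in s.
- p (part_id=3, cat=FL) has no partner in s.
- 5 row(s) from s found no p partner → padded with NULL.
After projecting and ordering:
p.part_id | s.part_id
1 | 1
1 | 1
1 | 1
NULL | 1
NULL | 1
NULL | 8
NULL | 8
NULL | NULL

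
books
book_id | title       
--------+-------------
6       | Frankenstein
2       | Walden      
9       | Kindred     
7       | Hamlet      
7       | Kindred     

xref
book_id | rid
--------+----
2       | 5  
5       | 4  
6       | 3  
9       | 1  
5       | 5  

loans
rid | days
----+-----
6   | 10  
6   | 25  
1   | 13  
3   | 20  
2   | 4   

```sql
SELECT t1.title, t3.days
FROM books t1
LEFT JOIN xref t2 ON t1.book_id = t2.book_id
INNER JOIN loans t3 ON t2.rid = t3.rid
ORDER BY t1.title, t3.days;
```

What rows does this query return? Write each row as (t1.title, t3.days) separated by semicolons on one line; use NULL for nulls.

(Frankenstein, 20); (Kindred, 13)

Step 1 — t1 LEFT JOIN t2 on book_id → 5 row(s).
Then INNER JOIN `loans t3` on rid: keep only rows whose t2.rid appears in t3.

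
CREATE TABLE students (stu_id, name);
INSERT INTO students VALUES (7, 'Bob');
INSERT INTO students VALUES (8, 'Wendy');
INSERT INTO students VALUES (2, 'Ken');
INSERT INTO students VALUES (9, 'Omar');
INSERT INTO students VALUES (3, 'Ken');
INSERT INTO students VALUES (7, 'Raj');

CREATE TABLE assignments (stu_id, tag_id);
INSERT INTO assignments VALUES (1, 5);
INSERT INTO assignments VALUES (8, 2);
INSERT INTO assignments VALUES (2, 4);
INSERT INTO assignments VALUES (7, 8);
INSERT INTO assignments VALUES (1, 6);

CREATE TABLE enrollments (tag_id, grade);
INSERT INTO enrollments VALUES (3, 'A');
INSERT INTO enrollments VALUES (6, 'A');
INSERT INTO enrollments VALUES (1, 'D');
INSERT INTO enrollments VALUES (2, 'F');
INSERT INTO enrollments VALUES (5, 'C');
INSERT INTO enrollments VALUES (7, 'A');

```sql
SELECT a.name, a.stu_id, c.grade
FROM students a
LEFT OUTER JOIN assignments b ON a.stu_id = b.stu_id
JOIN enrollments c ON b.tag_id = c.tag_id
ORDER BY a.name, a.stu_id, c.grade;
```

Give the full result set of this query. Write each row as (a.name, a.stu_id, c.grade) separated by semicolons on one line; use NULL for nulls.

(Wendy, 8, F)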